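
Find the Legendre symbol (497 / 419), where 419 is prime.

Euler's criterion: (497/419) ≡ 78^209 (mod 419).
78^2 ≡ 218 (mod 419)
78^4 ≡ 177 (mod 419)
78^8 ≡ 323 (mod 419)
78^16 ≡ 417 (mod 419)
78^32 ≡ 4 (mod 419)
78^64 ≡ 16 (mod 419)
78^128 ≡ 256 (mod 419)
78^209 = 78^(128+64+16+1) ≡ 418 (mod 419).
Result is 418 ≡ −1, so (497/419) = −1.

-1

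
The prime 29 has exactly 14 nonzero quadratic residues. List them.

Square k = 1,…,14 (k and 29−k give the same square):
1²=1, 2²=4, 3²=9, 4²=16, 5²=25, 6²≡7, 7²≡20, 8²≡6, 9²≡23, 10²≡13, 11²≡5, 12²≡28, 13²≡24, 14²≡22 (mod 29).
So the quadratic residues mod 29 are {1, 4, 5, 6, 7, 9, 13, 16, 20, 22, 23, 24, 25, 28}.

1 4 5 6 7 9 13 16 20 22 23 24 25 28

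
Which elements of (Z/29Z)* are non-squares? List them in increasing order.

2 3 8 10 11 12 14 15 17 18 19 21 26 27

Square k = 1,…,14 (k and 29−k give the same square):
1²=1, 2²=4, 3²=9, 4²=16, 5²=25, 6²≡7, 7²≡20, 8²≡6, 9²≡23, 10²≡13, 11²≡5, 12²≡28, 13²≡24, 14²≡22 (mod 29).
The residues are {1, 4, 5, 6, 7, 9, 13, 16, 20, 22, 23, 24, 25, 28}; the non-residues are the remaining 14 nonzero classes.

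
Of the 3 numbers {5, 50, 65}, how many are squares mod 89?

2

(5/89) = +1 → QR.
(50/89) = +1 → QR.
(65/89) = -1 → non-residue.
Total quadratic residues among the 3: 2.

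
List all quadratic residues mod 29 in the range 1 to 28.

Square k = 1,…,14 (k and 29−k give the same square):
1²=1, 2²=4, 3²=9, 4²=16, 5²=25, 6²≡7, 7²≡20, 8²≡6, 9²≡23, 10²≡13, 11²≡5, 12²≡28, 13²≡24, 14²≡22 (mod 29).
So the quadratic residues mod 29 are {1, 4, 5, 6, 7, 9, 13, 16, 20, 22, 23, 24, 25, 28}.

1,4,5,6,7,9,13,16,20,22,23,24,25,28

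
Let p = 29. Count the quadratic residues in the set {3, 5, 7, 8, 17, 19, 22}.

(3/29) = -1 → non-residue.
(5/29) = +1 → QR.
(7/29) = +1 → QR.
(8/29) = -1 → non-residue.
(17/29) = -1 → non-residue.
(19/29) = -1 → non-residue.
(22/29) = +1 → QR.
Total quadratic residues among the 7: 3.

3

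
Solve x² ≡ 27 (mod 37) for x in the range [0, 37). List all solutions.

37 ≡ 1 (mod 4), so we find a root by search.
Trying successive values, 8² = 64 ≡ 27 (mod 37). The other root is 37 − 8 = 29.

8, 29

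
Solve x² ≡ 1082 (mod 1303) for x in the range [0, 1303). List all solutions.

Since 1303 ≡ 3 (mod 4), a square root of 1082 is 1082^((1303+1)/4) = 1082^326 mod 1303.
Repeated squaring: 1082^2≡630, 1082^4≡788, 1082^8≡716, 1082^16≡577, 1082^32≡664, 1082^64≡482, 1082^128≡390, 1082^256≡952 (mod 1303).
1082^326 = 1082^(256+64+4+2) ≡ 679 (mod 1303).
Check: 679² = 461041 ≡ 1082 (mod 1303). The two roots are 624 and 679.

624, 679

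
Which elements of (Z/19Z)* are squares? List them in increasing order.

1, 4, 5, 6, 7, 9, 11, 16, 17

Square k = 1,…,9 (k and 19−k give the same square):
1²=1, 2²=4, 3²=9, 4²=16, 5²≡6, 6²≡17, 7²≡11, 8²≡7, 9²≡5 (mod 19).
So the quadratic residues mod 19 are {1, 4, 5, 6, 7, 9, 11, 16, 17}.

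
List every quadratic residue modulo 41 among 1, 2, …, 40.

1,2,4,5,8,9,10,16,18,20,21,23,25,31,32,33,36,37,39,40

Square k = 1,…,20 (k and 41−k give the same square):
1²=1, 2²=4, 3²=9, 4²=16, 5²=25, 6²=36, 7²≡8, 8²≡23, 9²≡40, 10²≡18, 11²≡39, 12²≡21, 13²≡5, 14²≡32, 15²≡20, 16²≡10, 17²≡2, 18²≡37, 19²≡33, 20²≡31 (mod 41).
So the quadratic residues mod 41 are {1, 2, 4, 5, 8, 9, 10, 16, 18, 20, 21, 23, 25, 31, 32, 33, 36, 37, 39, 40}.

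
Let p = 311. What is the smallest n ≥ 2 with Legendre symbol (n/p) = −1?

11

(2/311) = +1, so 2 is a residue.
(3/311) = +1, so 3 is a residue.
(4/311) = +1, so 4 is a residue.
(5/311) = +1, so 5 is a residue.
(6/311) = +1, so 6 is a residue.
(7/311) = +1, so 7 is a residue.
(8/311) = +1, so 8 is a residue.
(9/311) = +1, so 9 is a residue.
(10/311) = +1, so 10 is a residue.
(11/311) = −1, so 11 is the smallest positive non-residue mod 311.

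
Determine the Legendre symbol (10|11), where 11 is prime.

Pull out 2: since 11 ≡ 3 (mod 8), (2/11) = -1.
Reciprocity: 5 ≡ 1 and 11 ≡ 3 (mod 4), so (5/11) = +(11/5).
Reduce top mod 5: now compute (1/5).
Reached (1/5) = 1. Collecting the sign flips along the way, the symbol is -1.

-1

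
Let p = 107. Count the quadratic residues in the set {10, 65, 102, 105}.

3

(10/107) = +1 → QR.
(65/107) = -1 → non-residue.
(102/107) = +1 → QR.
(105/107) = +1 → QR.
Total quadratic residues among the 4: 3.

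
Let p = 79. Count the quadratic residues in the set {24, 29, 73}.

1

(24/79) = -1 → non-residue.
(29/79) = -1 → non-residue.
(73/79) = +1 → QR.
Total quadratic residues among the 3: 1.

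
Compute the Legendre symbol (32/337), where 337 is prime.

Pull out 2^5: since 337 ≡ 1 (mod 8), (2/337) = +1, so (2/337)^5 = +1.
Reached (1/337) = 1. Collecting the sign flips along the way, the symbol is +1.

1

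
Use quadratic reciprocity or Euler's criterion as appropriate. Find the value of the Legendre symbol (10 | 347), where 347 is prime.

1

Euler's criterion: (10/347) ≡ 10^173 (mod 347).
10^2 ≡ 100 (mod 347)
10^4 ≡ 284 (mod 347)
10^8 ≡ 152 (mod 347)
10^16 ≡ 202 (mod 347)
10^32 ≡ 205 (mod 347)
10^64 ≡ 38 (mod 347)
10^128 ≡ 56 (mod 347)
10^173 = 10^(128+32+8+4+1) ≡ 1 (mod 347).
Result is 1, so (10/347) = 1.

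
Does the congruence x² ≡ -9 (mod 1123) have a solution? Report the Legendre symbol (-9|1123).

-1

First reduce: -9 ≡ 1114 (mod 1123).
Pull out 2: since 1123 ≡ 3 (mod 8), (2/1123) = -1.
Reciprocity: 557 ≡ 1 and 1123 ≡ 3 (mod 4), so (557/1123) = +(1123/557).
Reduce top mod 557: now compute (9/557).
Reciprocity: 9 ≡ 1 and 557 ≡ 1 (mod 4), so (9/557) = +(557/9).
Reduce top mod 9: now compute (8/9).
Pull out 2^3: since 9 ≡ 1 (mod 8), (2/9) = +1, so (2/9)^3 = +1.
Reached (1/9) = 1. Collecting the sign flips along the way, the symbol is -1.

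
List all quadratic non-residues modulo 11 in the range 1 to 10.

Square k = 1,…,5 (k and 11−k give the same square):
1²=1, 2²=4, 3²=9, 4²≡5, 5²≡3 (mod 11).
The residues are {1, 3, 4, 5, 9}; the non-residues are the remaining 5 nonzero classes.

2 6 7 8 10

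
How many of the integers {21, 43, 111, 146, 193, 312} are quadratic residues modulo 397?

(21/397) = -1 → non-residue.
(43/397) = +1 → QR.
(111/397) = +1 → QR.
(146/397) = -1 → non-residue.
(193/397) = -1 → non-residue.
(312/397) = +1 → QR.
Total quadratic residues among the 6: 3.

3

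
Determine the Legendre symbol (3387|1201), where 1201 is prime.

1

First reduce: 3387 ≡ 985 (mod 1201).
Reciprocity: 985 ≡ 1 and 1201 ≡ 1 (mod 4), so (985/1201) = +(1201/985).
Reduce top mod 985: now compute (216/985).
Pull out 2^3: since 985 ≡ 1 (mod 8), (2/985) = +1, so (2/985)^3 = +1.
Reciprocity: 27 ≡ 3 and 985 ≡ 1 (mod 4), so (27/985) = +(985/27).
Reduce top mod 27: now compute (13/27).
Reciprocity: 13 ≡ 1 and 27 ≡ 3 (mod 4), so (13/27) = +(27/13).
Reduce top mod 13: now compute (1/13).
Reached (1/13) = 1. Collecting the sign flips along the way, the symbol is +1.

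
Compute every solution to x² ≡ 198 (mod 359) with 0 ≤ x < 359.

103, 256

Since 359 ≡ 3 (mod 4), a square root of 198 is 198^((359+1)/4) = 198^90 mod 359.
Repeated squaring: 198^2≡73, 198^4≡303, 198^8≡264, 198^16≡50, 198^32≡346, 198^64≡169 (mod 359).
198^90 = 198^(64+16+8+2) ≡ 256 (mod 359).
Check: 256² = 65536 ≡ 198 (mod 359). The two roots are 103 and 256.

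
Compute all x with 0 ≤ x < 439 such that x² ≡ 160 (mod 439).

177, 262

Since 439 ≡ 3 (mod 4), a square root of 160 is 160^((439+1)/4) = 160^110 mod 439.
Repeated squaring: 160^2≡138, 160^4≡167, 160^8≡232, 160^16≡266, 160^32≡77, 160^64≡222 (mod 439).
160^110 = 160^(64+32+8+4+2) ≡ 177 (mod 439).
Check: 177² = 31329 ≡ 160 (mod 439). The two roots are 177 and 262.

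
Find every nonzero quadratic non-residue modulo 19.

Square k = 1,…,9 (k and 19−k give the same square):
1²=1, 2²=4, 3²=9, 4²=16, 5²≡6, 6²≡17, 7²≡11, 8²≡7, 9²≡5 (mod 19).
The residues are {1, 4, 5, 6, 7, 9, 11, 16, 17}; the non-residues are the remaining 9 nonzero classes.

2, 3, 8, 10, 12, 13, 14, 15, 18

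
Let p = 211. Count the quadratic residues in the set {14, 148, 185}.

3

(14/211) = +1 → QR.
(148/211) = +1 → QR.
(185/211) = +1 → QR.
Total quadratic residues among the 3: 3.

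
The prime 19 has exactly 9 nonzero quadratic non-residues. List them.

2 3 8 10 12 13 14 15 18

Square k = 1,…,9 (k and 19−k give the same square):
1²=1, 2²=4, 3²=9, 4²=16, 5²≡6, 6²≡17, 7²≡11, 8²≡7, 9²≡5 (mod 19).
The residues are {1, 4, 5, 6, 7, 9, 11, 16, 17}; the non-residues are the remaining 9 nonzero classes.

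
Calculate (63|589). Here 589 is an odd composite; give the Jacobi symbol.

Reciprocity: 63 ≡ 3 and 589 ≡ 1 (mod 4), so (63/589) = +(589/63).
Reduce top mod 63: now compute (22/63).
Pull out 2: since 63 ≡ 7 (mod 8), (2/63) = +1.
Reciprocity: 11 ≡ 3 and 63 ≡ 3 (mod 4), so (11/63) = −(63/11).
Reduce top mod 11: now compute (8/11).
Pull out 2^3: since 11 ≡ 3 (mod 8), (2/11) = -1, so (2/11)^3 = -1.
Reached (1/11) = 1. Collecting the sign flips along the way, the symbol is +1.

1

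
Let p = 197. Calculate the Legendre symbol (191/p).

Euler's criterion: (191/197) ≡ 191^98 (mod 197).
191^2 ≡ 36 (mod 197)
191^4 ≡ 114 (mod 197)
191^8 ≡ 191 (mod 197)
191^16 ≡ 36 (mod 197)
191^32 ≡ 114 (mod 197)
191^64 ≡ 191 (mod 197)
191^98 = 191^(64+32+2) ≡ 1 (mod 197).
Result is 1, so (191/197) = 1.

1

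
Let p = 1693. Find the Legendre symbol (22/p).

Pull out 2: since 1693 ≡ 5 (mod 8), (2/1693) = -1.
Reciprocity: 11 ≡ 3 and 1693 ≡ 1 (mod 4), so (11/1693) = +(1693/11).
Reduce top mod 11: now compute (10/11).
Pull out 2: since 11 ≡ 3 (mod 8), (2/11) = -1.
Reciprocity: 5 ≡ 1 and 11 ≡ 3 (mod 4), so (5/11) = +(11/5).
Reduce top mod 5: now compute (1/5).
Reached (1/5) = 1. Collecting the sign flips along the way, the symbol is +1.

1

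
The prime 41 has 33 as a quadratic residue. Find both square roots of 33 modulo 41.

19, 22

41 ≡ 1 (mod 4), so we find a root by search.
Trying successive values, 19² = 361 ≡ 33 (mod 41). The other root is 41 − 19 = 22.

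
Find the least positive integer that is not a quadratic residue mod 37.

2

(2/37) = −1, so 2 is the smallest positive non-residue mod 37.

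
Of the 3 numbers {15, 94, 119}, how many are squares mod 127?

2

(15/127) = +1 → QR.
(94/127) = +1 → QR.
(119/127) = -1 → non-residue.
Total quadratic residues among the 3: 2.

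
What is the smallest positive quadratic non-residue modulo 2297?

(2/2297) = +1, so 2 is a residue.
(3/2297) = −1, so 3 is the smallest positive non-residue mod 2297.

3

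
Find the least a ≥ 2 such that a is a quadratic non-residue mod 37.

2

(2/37) = −1, so 2 is the smallest positive non-residue mod 37.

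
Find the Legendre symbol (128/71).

First reduce: 128 ≡ 57 (mod 71).
Reciprocity: 57 ≡ 1 and 71 ≡ 3 (mod 4), so (57/71) = +(71/57).
Reduce top mod 57: now compute (14/57).
Pull out 2: since 57 ≡ 1 (mod 8), (2/57) = +1.
Reciprocity: 7 ≡ 3 and 57 ≡ 1 (mod 4), so (7/57) = +(57/7).
Reduce top mod 7: now compute (1/7).
Reached (1/7) = 1. Collecting the sign flips along the way, the symbol is +1.

1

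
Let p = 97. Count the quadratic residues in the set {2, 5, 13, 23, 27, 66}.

3

(2/97) = +1 → QR.
(5/97) = -1 → non-residue.
(13/97) = -1 → non-residue.
(23/97) = -1 → non-residue.
(27/97) = +1 → QR.
(66/97) = +1 → QR.
Total quadratic residues among the 6: 3.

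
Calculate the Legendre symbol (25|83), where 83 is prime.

1

Reciprocity: 25 ≡ 1 and 83 ≡ 3 (mod 4), so (25/83) = +(83/25).
Reduce top mod 25: now compute (8/25).
Pull out 2^3: since 25 ≡ 1 (mod 8), (2/25) = +1, so (2/25)^3 = +1.
Reached (1/25) = 1. Collecting the sign flips along the way, the symbol is +1.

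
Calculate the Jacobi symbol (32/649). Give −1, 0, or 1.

1

Pull out 2^5: since 649 ≡ 1 (mod 8), (2/649) = +1, so (2/649)^5 = +1.
Reached (1/649) = 1. Collecting the sign flips along the way, the symbol is +1.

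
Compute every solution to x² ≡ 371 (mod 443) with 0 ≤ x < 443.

Since 443 ≡ 3 (mod 4), a square root of 371 is 371^((443+1)/4) = 371^111 mod 443.
Repeated squaring: 371^2≡311, 371^4≡147, 371^8≡345, 371^16≡301, 371^32≡229, 371^64≡167 (mod 443).
371^111 = 371^(64+32+8+4+2+1) ≡ 126 (mod 443).
Check: 126² = 15876 ≡ 371 (mod 443). The two roots are 126 and 317.

126, 317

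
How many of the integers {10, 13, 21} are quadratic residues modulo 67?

(10/67) = +1 → QR.
(13/67) = -1 → non-residue.
(21/67) = +1 → QR.
Total quadratic residues among the 3: 2.

2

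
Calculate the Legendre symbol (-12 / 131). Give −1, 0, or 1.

-1

First reduce: -12 ≡ 119 (mod 131).
Reciprocity: 119 ≡ 3 and 131 ≡ 3 (mod 4), so (119/131) = −(131/119).
Reduce top mod 119: now compute (12/119).
Pull out 2^2: since 119 ≡ 7 (mod 8), (2/119) = +1, so (2/119)^2 = +1.
Reciprocity: 3 ≡ 3 and 119 ≡ 3 (mod 4), so (3/119) = −(119/3).
Reduce top mod 3: now compute (2/3).
Pull out 2: since 3 ≡ 3 (mod 8), (2/3) = -1.
Reached (1/3) = 1. Collecting the sign flips along the way, the symbol is -1.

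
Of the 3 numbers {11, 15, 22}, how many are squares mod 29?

(11/29) = -1 → non-residue.
(15/29) = -1 → non-residue.
(22/29) = +1 → QR.
Total quadratic residues among the 3: 1.

1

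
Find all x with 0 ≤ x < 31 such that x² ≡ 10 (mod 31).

14, 17

Since 31 ≡ 3 (mod 4), a square root of 10 is 10^((31+1)/4) = 10^8 mod 31.
Repeated squaring: 10^2≡7, 10^4≡18, 10^8≡14 (mod 31).
10^8 = 10^(8) ≡ 14 (mod 31).
Check: 14² = 196 ≡ 10 (mod 31). The two roots are 14 and 17.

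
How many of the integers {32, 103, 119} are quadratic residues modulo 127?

(32/127) = +1 → QR.
(103/127) = +1 → QR.
(119/127) = -1 → non-residue.
Total quadratic residues among the 3: 2.

2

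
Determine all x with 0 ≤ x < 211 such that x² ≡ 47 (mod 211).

70, 141

Since 211 ≡ 3 (mod 4), a square root of 47 is 47^((211+1)/4) = 47^53 mod 211.
Repeated squaring: 47^2≡99, 47^4≡95, 47^8≡163, 47^16≡194, 47^32≡78 (mod 211).
47^53 = 47^(32+16+4+1) ≡ 70 (mod 211).
Check: 70² = 4900 ≡ 47 (mod 211). The two roots are 70 and 141.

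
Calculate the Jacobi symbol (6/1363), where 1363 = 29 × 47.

1

Pull out 2: since 1363 ≡ 3 (mod 8), (2/1363) = -1.
Reciprocity: 3 ≡ 3 and 1363 ≡ 3 (mod 4), so (3/1363) = −(1363/3).
Reduce top mod 3: now compute (1/3).
Reached (1/3) = 1. Collecting the sign flips along the way, the symbol is +1.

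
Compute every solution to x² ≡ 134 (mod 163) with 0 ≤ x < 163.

42, 121

Since 163 ≡ 3 (mod 4), a square root of 134 is 134^((163+1)/4) = 134^41 mod 163.
Repeated squaring: 134^2≡26, 134^4≡24, 134^8≡87, 134^16≡71, 134^32≡151 (mod 163).
134^41 = 134^(32+8+1) ≡ 121 (mod 163).
Check: 121² = 14641 ≡ 134 (mod 163). The two roots are 42 and 121.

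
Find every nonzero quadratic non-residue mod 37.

2,5,6,8,13,14,15,17,18,19,20,22,23,24,29,31,32,35

Square k = 1,…,18 (k and 37−k give the same square):
1²=1, 2²=4, 3²=9, 4²=16, 5²=25, 6²=36, 7²≡12, 8²≡27, 9²≡7, 10²≡26, 11²≡10, 12²≡33, 13²≡21, 14²≡11, 15²≡3, 16²≡34, 17²≡30, 18²≡28 (mod 37).
The residues are {1, 3, 4, 7, 9, 10, 11, 12, 16, 21, 25, 26, 27, 28, 30, 33, 34, 36}; the non-residues are the remaining 18 nonzero classes.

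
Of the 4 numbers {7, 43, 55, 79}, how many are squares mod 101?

2

(7/101) = -1 → non-residue.
(43/101) = +1 → QR.
(55/101) = -1 → non-residue.
(79/101) = +1 → QR.
Total quadratic residues among the 4: 2.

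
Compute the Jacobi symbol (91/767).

Reciprocity: 91 ≡ 3 and 767 ≡ 3 (mod 4), so (91/767) = −(767/91).
Reduce top mod 91: now compute (39/91).
Reciprocity: 39 ≡ 3 and 91 ≡ 3 (mod 4), so (39/91) = −(91/39).
Reduce top mod 39: now compute (13/39).
Reciprocity: 13 ≡ 1 and 39 ≡ 3 (mod 4), so (13/39) = +(39/13).
Reduce top mod 13: now compute (0/13).
Top reduces to 0: gcd > 1, so the symbol is 0.

0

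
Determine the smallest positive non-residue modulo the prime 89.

(2/89) = +1, so 2 is a residue.
(3/89) = −1, so 3 is the smallest positive non-residue mod 89.

3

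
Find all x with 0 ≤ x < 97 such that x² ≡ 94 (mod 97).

26, 71

97 ≡ 1 (mod 4), so we find a root by search.
Trying successive values, 26² = 676 ≡ 94 (mod 97). The other root is 97 − 26 = 71.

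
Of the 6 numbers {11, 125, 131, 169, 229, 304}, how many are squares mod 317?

3

(11/317) = +1 → QR.
(125/317) = -1 → non-residue.
(131/317) = +1 → QR.
(169/317) = +1 → QR.
(229/317) = -1 → non-residue.
(304/317) = -1 → non-residue.
Total quadratic residues among the 6: 3.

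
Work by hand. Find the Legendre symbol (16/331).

Pull out 2^4: since 331 ≡ 3 (mod 8), (2/331) = -1, so (2/331)^4 = +1.
Reached (1/331) = 1. Collecting the sign flips along the way, the symbol is +1.

1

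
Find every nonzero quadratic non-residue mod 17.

Square k = 1,…,8 (k and 17−k give the same square):
1²=1, 2²=4, 3²=9, 4²=16, 5²≡8, 6²≡2, 7²≡15, 8²≡13 (mod 17).
The residues are {1, 2, 4, 8, 9, 13, 15, 16}; the non-residues are the remaining 8 nonzero classes.

3, 5, 6, 7, 10, 11, 12, 14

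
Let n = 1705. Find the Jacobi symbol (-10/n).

0

First reduce: -10 ≡ 1695 (mod 1705).
Reciprocity: 1695 ≡ 3 and 1705 ≡ 1 (mod 4), so (1695/1705) = +(1705/1695).
Reduce top mod 1695: now compute (10/1695).
Pull out 2: since 1695 ≡ 7 (mod 8), (2/1695) = +1.
Reciprocity: 5 ≡ 1 and 1695 ≡ 3 (mod 4), so (5/1695) = +(1695/5).
Reduce top mod 5: now compute (0/5).
Top reduces to 0: gcd > 1, so the symbol is 0.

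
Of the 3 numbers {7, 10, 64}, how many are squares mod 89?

(7/89) = -1 → non-residue.
(10/89) = +1 → QR.
(64/89) = +1 → QR.
Total quadratic residues among the 3: 2.

2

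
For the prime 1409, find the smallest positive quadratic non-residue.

(2/1409) = +1, so 2 is a residue.
(3/1409) = −1, so 3 is the smallest positive non-residue mod 1409.

3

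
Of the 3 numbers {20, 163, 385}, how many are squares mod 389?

(20/389) = +1 → QR.
(163/389) = -1 → non-residue.
(385/389) = +1 → QR.
Total quadratic residues among the 3: 2.

2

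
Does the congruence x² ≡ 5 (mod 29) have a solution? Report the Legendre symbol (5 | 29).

1

Reciprocity: 5 ≡ 1 and 29 ≡ 1 (mod 4), so (5/29) = +(29/5).
Reduce top mod 5: now compute (4/5).
Pull out 2^2: since 5 ≡ 5 (mod 8), (2/5) = -1, so (2/5)^2 = +1.
Reached (1/5) = 1. Collecting the sign flips along the way, the symbol is +1.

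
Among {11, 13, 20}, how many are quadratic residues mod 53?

2

(11/53) = +1 → QR.
(13/53) = +1 → QR.
(20/53) = -1 → non-residue.
Total quadratic residues among the 3: 2.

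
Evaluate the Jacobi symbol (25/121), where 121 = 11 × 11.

1

Reciprocity: 25 ≡ 1 and 121 ≡ 1 (mod 4), so (25/121) = +(121/25).
Reduce top mod 25: now compute (21/25).
Reciprocity: 21 ≡ 1 and 25 ≡ 1 (mod 4), so (21/25) = +(25/21).
Reduce top mod 21: now compute (4/21).
Pull out 2^2: since 21 ≡ 5 (mod 8), (2/21) = -1, so (2/21)^2 = +1.
Reached (1/21) = 1. Collecting the sign flips along the way, the symbol is +1.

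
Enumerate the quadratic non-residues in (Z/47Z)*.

Square k = 1,…,23 (k and 47−k give the same square):
1²=1, 2²=4, 3²=9, 4²=16, 5²=25, 6²=36, 7²≡2, 8²≡17, 9²≡34, 10²≡6, 11²≡27, 12²≡3, 13²≡28, 14²≡8, 15²≡37, 16²≡21, 17²≡7, 18²≡42, 19²≡32, 20²≡24, 21²≡18, 22²≡14, 23²≡12 (mod 47).
The residues are {1, 2, 3, 4, 6, 7, 8, 9, 12, 14, 16, 17, 18, 21, 24, 25, 27, 28, 32, 34, 36, 37, 42}; the non-residues are the remaining 23 nonzero classes.

5 10 11 13 15 19 20 22 23 26 29 30 31 33 35 38 39 40 41 43 44 45 46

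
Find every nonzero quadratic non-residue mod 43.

2, 3, 5, 7, 8, 12, 18, 19, 20, 22, 26, 27, 28, 29, 30, 32, 33, 34, 37, 39, 42

Square k = 1,…,21 (k and 43−k give the same square):
1²=1, 2²=4, 3²=9, 4²=16, 5²=25, 6²=36, 7²≡6, 8²≡21, 9²≡38, 10²≡14, 11²≡35, 12²≡15, 13²≡40, 14²≡24, 15²≡10, 16²≡41, 17²≡31, 18²≡23, 19²≡17, 20²≡13, 21²≡11 (mod 43).
The residues are {1, 4, 6, 9, 10, 11, 13, 14, 15, 16, 17, 21, 23, 24, 25, 31, 35, 36, 38, 40, 41}; the non-residues are the remaining 21 nonzero classes.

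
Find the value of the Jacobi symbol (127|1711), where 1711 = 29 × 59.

-1

Reciprocity: 127 ≡ 3 and 1711 ≡ 3 (mod 4), so (127/1711) = −(1711/127).
Reduce top mod 127: now compute (60/127).
Pull out 2^2: since 127 ≡ 7 (mod 8), (2/127) = +1, so (2/127)^2 = +1.
Reciprocity: 15 ≡ 3 and 127 ≡ 3 (mod 4), so (15/127) = −(127/15).
Reduce top mod 15: now compute (7/15).
Reciprocity: 7 ≡ 3 and 15 ≡ 3 (mod 4), so (7/15) = −(15/7).
Reduce top mod 7: now compute (1/7).
Reached (1/7) = 1. Collecting the sign flips along the way, the symbol is -1.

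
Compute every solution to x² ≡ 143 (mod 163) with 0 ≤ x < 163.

44, 119

Since 163 ≡ 3 (mod 4), a square root of 143 is 143^((163+1)/4) = 143^41 mod 163.
Repeated squaring: 143^2≡74, 143^4≡97, 143^8≡118, 143^16≡69, 143^32≡34 (mod 163).
143^41 = 143^(32+8+1) ≡ 119 (mod 163).
Check: 119² = 14161 ≡ 143 (mod 163). The two roots are 44 and 119.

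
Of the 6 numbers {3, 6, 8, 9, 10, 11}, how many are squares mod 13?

(3/13) = +1 → QR.
(6/13) = -1 → non-residue.
(8/13) = -1 → non-residue.
(9/13) = +1 → QR.
(10/13) = +1 → QR.
(11/13) = -1 → non-residue.
Total quadratic residues among the 6: 3.

3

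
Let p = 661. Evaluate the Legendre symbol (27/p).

1

Reciprocity: 27 ≡ 3 and 661 ≡ 1 (mod 4), so (27/661) = +(661/27).
Reduce top mod 27: now compute (13/27).
Reciprocity: 13 ≡ 1 and 27 ≡ 3 (mod 4), so (13/27) = +(27/13).
Reduce top mod 13: now compute (1/13).
Reached (1/13) = 1. Collecting the sign flips along the way, the symbol is +1.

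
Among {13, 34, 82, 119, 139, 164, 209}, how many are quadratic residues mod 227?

(13/227) = -1 → non-residue.
(34/227) = +1 → QR.
(82/227) = +1 → QR.
(119/227) = -1 → non-residue.
(139/227) = +1 → QR.
(164/227) = -1 → non-residue.
(209/227) = +1 → QR.
Total quadratic residues among the 7: 4.

4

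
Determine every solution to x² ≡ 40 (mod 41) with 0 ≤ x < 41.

41 ≡ 1 (mod 4), so we find a root by search.
Trying successive values, 9² = 81 ≡ 40 (mod 41). The other root is 41 − 9 = 32.

9, 32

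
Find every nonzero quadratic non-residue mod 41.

Square k = 1,…,20 (k and 41−k give the same square):
1²=1, 2²=4, 3²=9, 4²=16, 5²=25, 6²=36, 7²≡8, 8²≡23, 9²≡40, 10²≡18, 11²≡39, 12²≡21, 13²≡5, 14²≡32, 15²≡20, 16²≡10, 17²≡2, 18²≡37, 19²≡33, 20²≡31 (mod 41).
The residues are {1, 2, 4, 5, 8, 9, 10, 16, 18, 20, 21, 23, 25, 31, 32, 33, 36, 37, 39, 40}; the non-residues are the remaining 20 nonzero classes.

3, 6, 7, 11, 12, 13, 14, 15, 17, 19, 22, 24, 26, 27, 28, 29, 30, 34, 35, 38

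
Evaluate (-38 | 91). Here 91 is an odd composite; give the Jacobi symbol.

1

First reduce: -38 ≡ 53 (mod 91).
Reciprocity: 53 ≡ 1 and 91 ≡ 3 (mod 4), so (53/91) = +(91/53).
Reduce top mod 53: now compute (38/53).
Pull out 2: since 53 ≡ 5 (mod 8), (2/53) = -1.
Reciprocity: 19 ≡ 3 and 53 ≡ 1 (mod 4), so (19/53) = +(53/19).
Reduce top mod 19: now compute (15/19).
Reciprocity: 15 ≡ 3 and 19 ≡ 3 (mod 4), so (15/19) = −(19/15).
Reduce top mod 15: now compute (4/15).
Pull out 2^2: since 15 ≡ 7 (mod 8), (2/15) = +1, so (2/15)^2 = +1.
Reached (1/15) = 1. Collecting the sign flips along the way, the symbol is +1.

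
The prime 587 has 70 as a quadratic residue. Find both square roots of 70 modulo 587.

Since 587 ≡ 3 (mod 4), a square root of 70 is 70^((587+1)/4) = 70^147 mod 587.
Repeated squaring: 70^2≡204, 70^4≡526, 70^8≡199, 70^16≡272, 70^32≡22, 70^64≡484, 70^128≡43 (mod 587).
70^147 = 70^(128+16+2+1) ≡ 357 (mod 587).
Check: 357² = 127449 ≡ 70 (mod 587). The two roots are 230 and 357.

230, 357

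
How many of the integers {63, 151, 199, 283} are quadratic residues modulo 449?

2

(63/449) = +1 → QR.
(151/449) = -1 → non-residue.
(199/449) = +1 → QR.
(283/449) = -1 → non-residue.
Total quadratic residues among the 4: 2.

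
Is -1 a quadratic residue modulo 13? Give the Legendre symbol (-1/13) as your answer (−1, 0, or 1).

First reduce: -1 ≡ 12 (mod 13).
Pull out 2^2: since 13 ≡ 5 (mod 8), (2/13) = -1, so (2/13)^2 = +1.
Reciprocity: 3 ≡ 3 and 13 ≡ 1 (mod 4), so (3/13) = +(13/3).
Reduce top mod 3: now compute (1/3).
Reached (1/3) = 1. Collecting the sign flips along the way, the symbol is +1.

1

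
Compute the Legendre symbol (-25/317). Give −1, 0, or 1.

First reduce: -25 ≡ 292 (mod 317).
Pull out 2^2: since 317 ≡ 5 (mod 8), (2/317) = -1, so (2/317)^2 = +1.
Reciprocity: 73 ≡ 1 and 317 ≡ 1 (mod 4), so (73/317) = +(317/73).
Reduce top mod 73: now compute (25/73).
Reciprocity: 25 ≡ 1 and 73 ≡ 1 (mod 4), so (25/73) = +(73/25).
Reduce top mod 25: now compute (23/25).
Reciprocity: 23 ≡ 3 and 25 ≡ 1 (mod 4), so (23/25) = +(25/23).
Reduce top mod 23: now compute (2/23).
Pull out 2: since 23 ≡ 7 (mod 8), (2/23) = +1.
Reached (1/23) = 1. Collecting the sign flips along the way, the symbol is +1.

1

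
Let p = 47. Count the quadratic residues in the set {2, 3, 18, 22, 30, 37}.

(2/47) = +1 → QR.
(3/47) = +1 → QR.
(18/47) = +1 → QR.
(22/47) = -1 → non-residue.
(30/47) = -1 → non-residue.
(37/47) = +1 → QR.
Total quadratic residues among the 6: 4.

4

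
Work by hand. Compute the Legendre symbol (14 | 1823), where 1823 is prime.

Pull out 2: since 1823 ≡ 7 (mod 8), (2/1823) = +1.
Reciprocity: 7 ≡ 3 and 1823 ≡ 3 (mod 4), so (7/1823) = −(1823/7).
Reduce top mod 7: now compute (3/7).
Reciprocity: 3 ≡ 3 and 7 ≡ 3 (mod 4), so (3/7) = −(7/3).
Reduce top mod 3: now compute (1/3).
Reached (1/3) = 1. Collecting the sign flips along the way, the symbol is +1.

1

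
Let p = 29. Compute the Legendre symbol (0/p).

Top reduces to 0: gcd > 1, so the symbol is 0.

0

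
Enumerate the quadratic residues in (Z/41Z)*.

1, 2, 4, 5, 8, 9, 10, 16, 18, 20, 21, 23, 25, 31, 32, 33, 36, 37, 39, 40

Square k = 1,…,20 (k and 41−k give the same square):
1²=1, 2²=4, 3²=9, 4²=16, 5²=25, 6²=36, 7²≡8, 8²≡23, 9²≡40, 10²≡18, 11²≡39, 12²≡21, 13²≡5, 14²≡32, 15²≡20, 16²≡10, 17²≡2, 18²≡37, 19²≡33, 20²≡31 (mod 41).
So the quadratic residues mod 41 are {1, 2, 4, 5, 8, 9, 10, 16, 18, 20, 21, 23, 25, 31, 32, 33, 36, 37, 39, 40}.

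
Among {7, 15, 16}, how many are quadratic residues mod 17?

2

(7/17) = -1 → non-residue.
(15/17) = +1 → QR.
(16/17) = +1 → QR.
Total quadratic residues among the 3: 2.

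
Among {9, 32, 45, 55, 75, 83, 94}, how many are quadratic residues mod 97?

4

(9/97) = +1 → QR.
(32/97) = +1 → QR.
(45/97) = -1 → non-residue.
(55/97) = -1 → non-residue.
(75/97) = +1 → QR.
(83/97) = -1 → non-residue.
(94/97) = +1 → QR.
Total quadratic residues among the 7: 4.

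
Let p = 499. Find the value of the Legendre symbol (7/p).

Euler's criterion: (7/499) ≡ 7^249 (mod 499).
7^2 ≡ 49 (mod 499)
7^4 ≡ 405 (mod 499)
7^8 ≡ 353 (mod 499)
7^16 ≡ 358 (mod 499)
7^32 ≡ 420 (mod 499)
7^64 ≡ 253 (mod 499)
7^128 ≡ 137 (mod 499)
7^249 = 7^(128+64+32+16+8+1) ≡ 498 (mod 499).
Result is 498 ≡ −1, so (7/499) = −1.

-1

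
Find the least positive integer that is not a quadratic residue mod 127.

3

(2/127) = +1, so 2 is a residue.
(3/127) = −1, so 3 is the smallest positive non-residue mod 127.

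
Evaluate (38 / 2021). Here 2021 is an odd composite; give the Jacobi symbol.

-1

Pull out 2: since 2021 ≡ 5 (mod 8), (2/2021) = -1.
Reciprocity: 19 ≡ 3 and 2021 ≡ 1 (mod 4), so (19/2021) = +(2021/19).
Reduce top mod 19: now compute (7/19).
Reciprocity: 7 ≡ 3 and 19 ≡ 3 (mod 4), so (7/19) = −(19/7).
Reduce top mod 7: now compute (5/7).
Reciprocity: 5 ≡ 1 and 7 ≡ 3 (mod 4), so (5/7) = +(7/5).
Reduce top mod 5: now compute (2/5).
Pull out 2: since 5 ≡ 5 (mod 8), (2/5) = -1.
Reached (1/5) = 1. Collecting the sign flips along the way, the symbol is -1.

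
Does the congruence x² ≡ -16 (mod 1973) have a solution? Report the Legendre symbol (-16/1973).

First reduce: -16 ≡ 1957 (mod 1973).
Reciprocity: 1957 ≡ 1 and 1973 ≡ 1 (mod 4), so (1957/1973) = +(1973/1957).
Reduce top mod 1957: now compute (16/1957).
Pull out 2^4: since 1957 ≡ 5 (mod 8), (2/1957) = -1, so (2/1957)^4 = +1.
Reached (1/1957) = 1. Collecting the sign flips along the way, the symbol is +1.

1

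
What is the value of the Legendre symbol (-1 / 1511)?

First reduce: -1 ≡ 1510 (mod 1511).
Pull out 2: since 1511 ≡ 7 (mod 8), (2/1511) = +1.
Reciprocity: 755 ≡ 3 and 1511 ≡ 3 (mod 4), so (755/1511) = −(1511/755).
Reduce top mod 755: now compute (1/755).
Reached (1/755) = 1. Collecting the sign flips along the way, the symbol is -1.

-1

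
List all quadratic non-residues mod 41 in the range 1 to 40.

3, 6, 7, 11, 12, 13, 14, 15, 17, 19, 22, 24, 26, 27, 28, 29, 30, 34, 35, 38

Square k = 1,…,20 (k and 41−k give the same square):
1²=1, 2²=4, 3²=9, 4²=16, 5²=25, 6²=36, 7²≡8, 8²≡23, 9²≡40, 10²≡18, 11²≡39, 12²≡21, 13²≡5, 14²≡32, 15²≡20, 16²≡10, 17²≡2, 18²≡37, 19²≡33, 20²≡31 (mod 41).
The residues are {1, 2, 4, 5, 8, 9, 10, 16, 18, 20, 21, 23, 25, 31, 32, 33, 36, 37, 39, 40}; the non-residues are the remaining 20 nonzero classes.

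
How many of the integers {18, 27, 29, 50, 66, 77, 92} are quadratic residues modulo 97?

(18/97) = +1 → QR.
(27/97) = +1 → QR.
(29/97) = -1 → non-residue.
(50/97) = +1 → QR.
(66/97) = +1 → QR.
(77/97) = -1 → non-residue.
(92/97) = -1 → non-residue.
Total quadratic residues among the 7: 4.

4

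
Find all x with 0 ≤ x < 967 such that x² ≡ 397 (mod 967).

450, 517

Since 967 ≡ 3 (mod 4), a square root of 397 is 397^((967+1)/4) = 397^242 mod 967.
Repeated squaring: 397^2≡955, 397^4≡144, 397^8≡429, 397^16≡311, 397^32≡21, 397^64≡441, 397^128≡114 (mod 967).
397^242 = 397^(128+64+32+16+2) ≡ 450 (mod 967).
Check: 450² = 202500 ≡ 397 (mod 967). The two roots are 450 and 517.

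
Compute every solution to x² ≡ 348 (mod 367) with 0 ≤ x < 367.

127, 240

Since 367 ≡ 3 (mod 4), a square root of 348 is 348^((367+1)/4) = 348^92 mod 367.
Repeated squaring: 348^2≡361, 348^4≡36, 348^8≡195, 348^16≡224, 348^32≡264, 348^64≡333 (mod 367).
348^92 = 348^(64+16+8+4) ≡ 240 (mod 367).
Check: 240² = 57600 ≡ 348 (mod 367). The two roots are 127 and 240.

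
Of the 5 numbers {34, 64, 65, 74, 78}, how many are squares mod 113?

(34/113) = -1 → non-residue.
(64/113) = +1 → QR.
(65/113) = -1 → non-residue.
(74/113) = -1 → non-residue.
(78/113) = -1 → non-residue.
Total quadratic residues among the 5: 1.

1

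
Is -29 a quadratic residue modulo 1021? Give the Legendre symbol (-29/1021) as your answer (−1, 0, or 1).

First reduce: -29 ≡ 992 (mod 1021).
Pull out 2^5: since 1021 ≡ 5 (mod 8), (2/1021) = -1, so (2/1021)^5 = -1.
Reciprocity: 31 ≡ 3 and 1021 ≡ 1 (mod 4), so (31/1021) = +(1021/31).
Reduce top mod 31: now compute (29/31).
Reciprocity: 29 ≡ 1 and 31 ≡ 3 (mod 4), so (29/31) = +(31/29).
Reduce top mod 29: now compute (2/29).
Pull out 2: since 29 ≡ 5 (mod 8), (2/29) = -1.
Reached (1/29) = 1. Collecting the sign flips along the way, the symbol is +1.

1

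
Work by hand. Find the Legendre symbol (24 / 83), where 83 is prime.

-1

Euler's criterion: (24/83) ≡ 24^41 (mod 83).
24^2 ≡ 78 (mod 83)
24^4 ≡ 25 (mod 83)
24^8 ≡ 44 (mod 83)
24^16 ≡ 27 (mod 83)
24^32 ≡ 65 (mod 83)
24^41 = 24^(32+8+1) ≡ 82 (mod 83).
Result is 82 ≡ −1, so (24/83) = −1.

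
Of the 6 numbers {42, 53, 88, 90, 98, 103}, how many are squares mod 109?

1

(42/109) = -1 → non-residue.
(53/109) = -1 → non-residue.
(88/109) = +1 → QR.
(90/109) = -1 → non-residue.
(98/109) = -1 → non-residue.
(103/109) = -1 → non-residue.
Total quadratic residues among the 6: 1.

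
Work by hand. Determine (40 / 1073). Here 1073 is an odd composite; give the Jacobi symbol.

Pull out 2^3: since 1073 ≡ 1 (mod 8), (2/1073) = +1, so (2/1073)^3 = +1.
Reciprocity: 5 ≡ 1 and 1073 ≡ 1 (mod 4), so (5/1073) = +(1073/5).
Reduce top mod 5: now compute (3/5).
Reciprocity: 3 ≡ 3 and 5 ≡ 1 (mod 4), so (3/5) = +(5/3).
Reduce top mod 3: now compute (2/3).
Pull out 2: since 3 ≡ 3 (mod 8), (2/3) = -1.
Reached (1/3) = 1. Collecting the sign flips along the way, the symbol is -1.

-1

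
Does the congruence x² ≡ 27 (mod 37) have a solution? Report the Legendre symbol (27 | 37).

1

Reciprocity: 27 ≡ 3 and 37 ≡ 1 (mod 4), so (27/37) = +(37/27).
Reduce top mod 27: now compute (10/27).
Pull out 2: since 27 ≡ 3 (mod 8), (2/27) = -1.
Reciprocity: 5 ≡ 1 and 27 ≡ 3 (mod 4), so (5/27) = +(27/5).
Reduce top mod 5: now compute (2/5).
Pull out 2: since 5 ≡ 5 (mod 8), (2/5) = -1.
Reached (1/5) = 1. Collecting the sign flips along the way, the symbol is +1.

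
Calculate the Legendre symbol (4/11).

Pull out 2^2: since 11 ≡ 3 (mod 8), (2/11) = -1, so (2/11)^2 = +1.
Reached (1/11) = 1. Collecting the sign flips along the way, the symbol is +1.

1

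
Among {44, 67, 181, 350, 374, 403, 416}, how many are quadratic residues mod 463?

2

(44/463) = -1 → non-residue.
(67/463) = +1 → QR.
(181/463) = +1 → QR.
(350/463) = -1 → non-residue.
(374/463) = -1 → non-residue.
(403/463) = -1 → non-residue.
(416/463) = -1 → non-residue.
Total quadratic residues among the 7: 2.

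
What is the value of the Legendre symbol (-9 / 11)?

-1

First reduce: -9 ≡ 2 (mod 11).
Pull out 2: since 11 ≡ 3 (mod 8), (2/11) = -1.
Reached (1/11) = 1. Collecting the sign flips along the way, the symbol is -1.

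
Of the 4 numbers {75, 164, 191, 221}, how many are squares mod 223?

1

(75/223) = -1 → non-residue.
(164/223) = +1 → QR.
(191/223) = -1 → non-residue.
(221/223) = -1 → non-residue.
Total quadratic residues among the 4: 1.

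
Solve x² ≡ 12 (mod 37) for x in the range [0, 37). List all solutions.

7, 30

37 ≡ 1 (mod 4), so we find a root by search.
Trying successive values, 7² = 49 ≡ 12 (mod 37). The other root is 37 − 7 = 30.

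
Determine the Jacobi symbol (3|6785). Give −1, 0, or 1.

Reciprocity: 3 ≡ 3 and 6785 ≡ 1 (mod 4), so (3/6785) = +(6785/3).
Reduce top mod 3: now compute (2/3).
Pull out 2: since 3 ≡ 3 (mod 8), (2/3) = -1.
Reached (1/3) = 1. Collecting the sign flips along the way, the symbol is -1.

-1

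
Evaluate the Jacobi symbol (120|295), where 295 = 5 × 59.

0

Pull out 2^3: since 295 ≡ 7 (mod 8), (2/295) = +1, so (2/295)^3 = +1.
Reciprocity: 15 ≡ 3 and 295 ≡ 3 (mod 4), so (15/295) = −(295/15).
Reduce top mod 15: now compute (10/15).
Pull out 2: since 15 ≡ 7 (mod 8), (2/15) = +1.
Reciprocity: 5 ≡ 1 and 15 ≡ 3 (mod 4), so (5/15) = +(15/5).
Reduce top mod 5: now compute (0/5).
Top reduces to 0: gcd > 1, so the symbol is 0.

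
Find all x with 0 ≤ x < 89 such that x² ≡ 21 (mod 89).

89 ≡ 1 (mod 4), so we find a root by search.
Trying successive values, 33² = 1089 ≡ 21 (mod 89). The other root is 89 − 33 = 56.

33, 56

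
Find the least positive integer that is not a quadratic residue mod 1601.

3

(2/1601) = +1, so 2 is a residue.
(3/1601) = −1, so 3 is the smallest positive non-residue mod 1601.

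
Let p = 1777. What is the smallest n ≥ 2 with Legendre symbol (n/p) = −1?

5

(2/1777) = +1, so 2 is a residue.
(3/1777) = +1, so 3 is a residue.
(4/1777) = +1, so 4 is a residue.
(5/1777) = −1, so 5 is the smallest positive non-residue mod 1777.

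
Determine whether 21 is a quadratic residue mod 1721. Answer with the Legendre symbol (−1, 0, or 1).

Reciprocity: 21 ≡ 1 and 1721 ≡ 1 (mod 4), so (21/1721) = +(1721/21).
Reduce top mod 21: now compute (20/21).
Pull out 2^2: since 21 ≡ 5 (mod 8), (2/21) = -1, so (2/21)^2 = +1.
Reciprocity: 5 ≡ 1 and 21 ≡ 1 (mod 4), so (5/21) = +(21/5).
Reduce top mod 5: now compute (1/5).
Reached (1/5) = 1. Collecting the sign flips along the way, the symbol is +1.

1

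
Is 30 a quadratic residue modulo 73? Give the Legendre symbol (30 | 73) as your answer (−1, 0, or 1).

Pull out 2: since 73 ≡ 1 (mod 8), (2/73) = +1.
Reciprocity: 15 ≡ 3 and 73 ≡ 1 (mod 4), so (15/73) = +(73/15).
Reduce top mod 15: now compute (13/15).
Reciprocity: 13 ≡ 1 and 15 ≡ 3 (mod 4), so (13/15) = +(15/13).
Reduce top mod 13: now compute (2/13).
Pull out 2: since 13 ≡ 5 (mod 8), (2/13) = -1.
Reached (1/13) = 1. Collecting the sign flips along the way, the symbol is -1.

-1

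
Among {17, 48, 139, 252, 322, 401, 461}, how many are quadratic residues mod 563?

(17/563) = +1 → QR.
(48/563) = +1 → QR.
(139/563) = -1 → non-residue.
(252/563) = +1 → QR.
(322/563) = -1 → non-residue.
(401/563) = +1 → QR.
(461/563) = +1 → QR.
Total quadratic residues among the 7: 5.

5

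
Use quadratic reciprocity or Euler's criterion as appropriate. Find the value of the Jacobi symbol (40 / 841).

Pull out 2^3: since 841 ≡ 1 (mod 8), (2/841) = +1, so (2/841)^3 = +1.
Reciprocity: 5 ≡ 1 and 841 ≡ 1 (mod 4), so (5/841) = +(841/5).
Reduce top mod 5: now compute (1/5).
Reached (1/5) = 1. Collecting the sign flips along the way, the symbol is +1.

1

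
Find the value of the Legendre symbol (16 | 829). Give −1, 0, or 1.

1

Euler's criterion: (16/829) ≡ 16^414 (mod 829).
16^2 ≡ 256 (mod 829)
16^4 ≡ 45 (mod 829)
16^8 ≡ 367 (mod 829)
16^16 ≡ 391 (mod 829)
16^32 ≡ 345 (mod 829)
16^64 ≡ 478 (mod 829)
16^128 ≡ 509 (mod 829)
16^256 ≡ 433 (mod 829)
16^414 = 16^(256+128+16+8+4+2) ≡ 1 (mod 829).
Result is 1, so (16/829) = 1.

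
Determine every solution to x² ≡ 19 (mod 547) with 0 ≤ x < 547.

228, 319

Since 547 ≡ 3 (mod 4), a square root of 19 is 19^((547+1)/4) = 19^137 mod 547.
Repeated squaring: 19^2≡361, 19^4≡135, 19^8≡174, 19^16≡191, 19^32≡379, 19^64≡327, 19^128≡264 (mod 547).
19^137 = 19^(128+8+1) ≡ 319 (mod 547).
Check: 319² = 101761 ≡ 19 (mod 547). The two roots are 228 and 319.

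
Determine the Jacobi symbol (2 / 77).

-1

Pull out 2: since 77 ≡ 5 (mod 8), (2/77) = -1.
Reached (1/77) = 1. Collecting the sign flips along the way, the symbol is -1.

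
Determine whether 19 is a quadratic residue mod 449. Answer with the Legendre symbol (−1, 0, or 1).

-1

Reciprocity: 19 ≡ 3 and 449 ≡ 1 (mod 4), so (19/449) = +(449/19).
Reduce top mod 19: now compute (12/19).
Pull out 2^2: since 19 ≡ 3 (mod 8), (2/19) = -1, so (2/19)^2 = +1.
Reciprocity: 3 ≡ 3 and 19 ≡ 3 (mod 4), so (3/19) = −(19/3).
Reduce top mod 3: now compute (1/3).
Reached (1/3) = 1. Collecting the sign flips along the way, the symbol is -1.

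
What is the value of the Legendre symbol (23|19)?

First reduce: 23 ≡ 4 (mod 19).
Pull out 2^2: since 19 ≡ 3 (mod 8), (2/19) = -1, so (2/19)^2 = +1.
Reached (1/19) = 1. Collecting the sign flips along the way, the symbol is +1.

1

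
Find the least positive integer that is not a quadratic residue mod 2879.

(2/2879) = +1, so 2 is a residue.
(3/2879) = +1, so 3 is a residue.
(4/2879) = +1, so 4 is a residue.
(5/2879) = +1, so 5 is a residue.
(6/2879) = +1, so 6 is a residue.
(7/2879) = −1, so 7 is the smallest positive non-residue mod 2879.

7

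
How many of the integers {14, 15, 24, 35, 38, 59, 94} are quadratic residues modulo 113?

2

(14/113) = +1 → QR.
(15/113) = +1 → QR.
(24/113) = -1 → non-residue.
(35/113) = -1 → non-residue.
(38/113) = -1 → non-residue.
(59/113) = -1 → non-residue.
(94/113) = -1 → non-residue.
Total quadratic residues among the 7: 2.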